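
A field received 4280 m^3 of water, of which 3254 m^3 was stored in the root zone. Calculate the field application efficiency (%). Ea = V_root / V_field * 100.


Ea = V_root / V_field * 100 = 3254 / 4280 * 100 = 76.0280%

76.0280 %


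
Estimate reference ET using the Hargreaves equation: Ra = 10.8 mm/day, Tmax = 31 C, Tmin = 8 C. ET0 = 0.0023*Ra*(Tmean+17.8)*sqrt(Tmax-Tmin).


Tmean = (Tmax + Tmin)/2 = (31 + 8)/2 = 19.5
ET0 = 0.0023 * 10.8 * (19.5 + 17.8) * sqrt(31 - 8)
ET0 = 0.0023 * 10.8 * 37.3 * 4.795832

4.4435 mm/day


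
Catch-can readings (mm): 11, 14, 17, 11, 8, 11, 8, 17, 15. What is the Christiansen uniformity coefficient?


mean = 12.444444 mm
MAD = 2.938272 mm
CU = (1 - 2.938272/12.444444)*100

76.3889 %


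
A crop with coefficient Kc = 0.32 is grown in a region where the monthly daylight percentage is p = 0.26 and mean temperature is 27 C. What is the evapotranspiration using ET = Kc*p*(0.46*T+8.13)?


ET = Kc * p * (0.46*T + 8.13)
ET = 0.32 * 0.26 * (0.46*27 + 8.13)
ET = 0.32 * 0.26 * 20.5500

1.7098 mm/day


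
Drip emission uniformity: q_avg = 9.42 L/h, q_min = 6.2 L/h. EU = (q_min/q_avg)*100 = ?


EU = (q_min/q_avg)*100 = (6.2/9.42)*100 = 65.8174%

65.8174 %


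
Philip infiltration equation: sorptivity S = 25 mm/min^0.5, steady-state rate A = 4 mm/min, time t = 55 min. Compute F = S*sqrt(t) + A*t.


F = S*sqrt(t) + A*t
F = 25*sqrt(55) + 4*55
F = 25*7.416198 + 220

405.4049 mm


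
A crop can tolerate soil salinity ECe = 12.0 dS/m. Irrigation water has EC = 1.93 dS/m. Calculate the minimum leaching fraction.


LR = ECiw / (5*ECe - ECiw)
LR = 1.93 / (5*12.0 - 1.93)
LR = 1.93 / 58.0700

0.0332


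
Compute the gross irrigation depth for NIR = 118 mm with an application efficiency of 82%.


Ea = 82% = 0.82
GID = NIR / Ea = 118 / 0.82 = 143.9024 mm

143.9024 mm


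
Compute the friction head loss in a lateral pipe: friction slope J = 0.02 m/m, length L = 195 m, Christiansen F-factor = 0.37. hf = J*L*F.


hf = J * L * F = 0.02 * 195 * 0.37 = 1.4430 m

1.4430 m


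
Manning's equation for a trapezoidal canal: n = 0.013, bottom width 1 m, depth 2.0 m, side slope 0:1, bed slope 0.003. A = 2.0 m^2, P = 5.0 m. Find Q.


R = A/P = 2.0/5.0 = 0.400000
Q = (1/0.013) * 2.0 * 0.400000^(2/3) * 0.003^0.5

4.5746 m^3/s


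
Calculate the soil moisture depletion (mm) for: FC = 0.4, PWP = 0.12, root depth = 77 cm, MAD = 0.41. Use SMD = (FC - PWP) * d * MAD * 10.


SMD = (FC - PWP) * d * MAD * 10
SMD = (0.4 - 0.12) * 77 * 0.41 * 10
SMD = 0.2800 * 77 * 0.41 * 10

88.3960 mm


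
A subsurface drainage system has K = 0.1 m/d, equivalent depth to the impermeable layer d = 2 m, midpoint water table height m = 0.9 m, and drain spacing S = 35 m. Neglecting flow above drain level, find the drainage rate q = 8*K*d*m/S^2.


q = 8*K*d*m/S^2
q = 8*0.1*2*0.9/35^2
q = 1.4400 / 1225

0.0012 m/d


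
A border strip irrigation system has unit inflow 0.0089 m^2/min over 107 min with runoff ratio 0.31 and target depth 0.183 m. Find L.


L = q*t/((1+r)*Z)
L = 0.0089*107/((1+0.31)*0.183)
L = 0.9523/0.23973

3.9724 m


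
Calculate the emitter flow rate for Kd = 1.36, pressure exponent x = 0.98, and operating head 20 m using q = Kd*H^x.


q = Kd * H^x = 1.36 * 20^0.98 = 1.36 * 18.836898

25.6182 L/h


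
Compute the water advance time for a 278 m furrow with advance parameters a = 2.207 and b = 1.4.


t = (L/a)^(1/b)
t = (278/2.207)^(1/1.4)
t = 125.962845^(1/1.4)

31.6354 min


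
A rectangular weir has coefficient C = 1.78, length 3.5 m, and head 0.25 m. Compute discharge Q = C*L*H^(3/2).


Q = C * L * H^(3/2) = 1.78 * 3.5 * 0.25^1.5 = 1.78 * 3.5 * 0.125000

0.7788 m^3/s


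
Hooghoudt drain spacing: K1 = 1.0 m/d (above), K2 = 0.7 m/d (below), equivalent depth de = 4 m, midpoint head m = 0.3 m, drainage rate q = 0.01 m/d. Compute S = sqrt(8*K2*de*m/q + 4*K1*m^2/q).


S^2 = 8*K2*de*m/q + 4*K1*m^2/q
S^2 = 8*0.7*4*0.3/0.01 + 4*1.0*0.3^2/0.01
S = sqrt(708.0000)

26.6083 m


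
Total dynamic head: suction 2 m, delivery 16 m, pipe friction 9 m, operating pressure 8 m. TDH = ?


TDH = Hs + Hd + hf + Hp = 2 + 16 + 9 + 8 = 35

35 m


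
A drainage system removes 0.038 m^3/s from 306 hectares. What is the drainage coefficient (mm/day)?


DC = Q * 86400 / (A * 10000) * 1000
DC = 0.038 * 86400 / (306 * 10000) * 1000
DC = 3283200.0000 / 3060000

1.0729 mm/day


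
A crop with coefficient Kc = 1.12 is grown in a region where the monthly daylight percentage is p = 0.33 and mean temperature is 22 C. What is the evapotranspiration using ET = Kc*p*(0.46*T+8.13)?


ET = Kc * p * (0.46*T + 8.13)
ET = 1.12 * 0.33 * (0.46*22 + 8.13)
ET = 1.12 * 0.33 * 18.2500

6.7452 mm/day


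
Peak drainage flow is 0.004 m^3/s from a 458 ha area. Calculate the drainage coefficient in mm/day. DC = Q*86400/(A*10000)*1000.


DC = Q * 86400 / (A * 10000) * 1000
DC = 0.004 * 86400 / (458 * 10000) * 1000
DC = 345600.0000 / 4580000

0.0755 mm/day


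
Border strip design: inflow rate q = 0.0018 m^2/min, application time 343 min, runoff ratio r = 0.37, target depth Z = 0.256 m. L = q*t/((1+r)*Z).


L = q*t/((1+r)*Z)
L = 0.0018*343/((1+0.37)*0.256)
L = 0.6174/0.35072

1.7604 m


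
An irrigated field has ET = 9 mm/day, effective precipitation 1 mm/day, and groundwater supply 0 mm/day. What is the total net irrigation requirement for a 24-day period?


Daily deficit = ET - Pe - GW = 9 - 1 - 0 = 8 mm/day
NIR = 8 * 24 = 192 mm

192.0000 mm


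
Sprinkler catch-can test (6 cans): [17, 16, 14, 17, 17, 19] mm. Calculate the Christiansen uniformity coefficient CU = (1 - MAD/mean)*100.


mean = 16.666667 mm
MAD = 1.111111 mm
CU = (1 - 1.111111/16.666667)*100

93.3333 %


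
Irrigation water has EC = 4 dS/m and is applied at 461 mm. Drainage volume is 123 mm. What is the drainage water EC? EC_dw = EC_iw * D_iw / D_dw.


EC_dw = EC_iw * D_iw / D_dw
EC_dw = 4 * 461 / 123
EC_dw = 1844 / 123

14.9919 dS/m


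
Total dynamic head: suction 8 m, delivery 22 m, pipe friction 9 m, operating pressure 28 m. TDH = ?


TDH = Hs + Hd + hf + Hp = 8 + 22 + 9 + 28 = 67

67 m


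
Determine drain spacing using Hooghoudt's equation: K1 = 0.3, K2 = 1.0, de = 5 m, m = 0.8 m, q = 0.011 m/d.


S^2 = 8*K2*de*m/q + 4*K1*m^2/q
S^2 = 8*1.0*5*0.8/0.011 + 4*0.3*0.8^2/0.011
S = sqrt(2978.9091)

54.5794 m


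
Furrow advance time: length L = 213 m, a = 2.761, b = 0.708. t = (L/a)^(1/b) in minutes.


t = (L/a)^(1/b)
t = (213/2.761)^(1/0.708)
t = 77.145962^(1/0.708)

463.1233 min


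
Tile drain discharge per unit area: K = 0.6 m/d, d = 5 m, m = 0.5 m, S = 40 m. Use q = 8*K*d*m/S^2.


q = 8*K*d*m/S^2
q = 8*0.6*5*0.5/40^2
q = 12.0000 / 1600

0.0075 m/d


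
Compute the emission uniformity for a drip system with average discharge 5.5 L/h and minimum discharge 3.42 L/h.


EU = (q_min/q_avg)*100 = (3.42/5.5)*100 = 62.1818%

62.1818 %


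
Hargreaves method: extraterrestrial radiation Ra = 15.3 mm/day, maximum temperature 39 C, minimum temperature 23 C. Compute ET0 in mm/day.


Tmean = (Tmax + Tmin)/2 = (39 + 23)/2 = 31.0
ET0 = 0.0023 * 15.3 * (31.0 + 17.8) * sqrt(39 - 23)
ET0 = 0.0023 * 15.3 * 48.8 * 4.000000

6.8691 mm/day


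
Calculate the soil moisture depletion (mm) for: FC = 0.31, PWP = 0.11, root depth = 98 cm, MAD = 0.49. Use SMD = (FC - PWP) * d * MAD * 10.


SMD = (FC - PWP) * d * MAD * 10
SMD = (0.31 - 0.11) * 98 * 0.49 * 10
SMD = 0.2000 * 98 * 0.49 * 10

96.0400 mm


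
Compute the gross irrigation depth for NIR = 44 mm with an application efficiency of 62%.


Ea = 62% = 0.62
GID = NIR / Ea = 44 / 0.62 = 70.9677 mm

70.9677 mm


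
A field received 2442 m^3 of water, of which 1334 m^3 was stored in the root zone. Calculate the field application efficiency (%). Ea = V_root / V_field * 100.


Ea = V_root / V_field * 100 = 1334 / 2442 * 100 = 54.6274%

54.6274 %


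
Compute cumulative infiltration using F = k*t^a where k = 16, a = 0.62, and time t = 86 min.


F = k * t^a = 16 * 86^0.62
F = 16 * 15.826652

253.2264 mm


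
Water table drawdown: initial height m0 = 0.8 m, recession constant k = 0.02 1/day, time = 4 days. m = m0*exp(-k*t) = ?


m = m0 * exp(-k*t)
m = 0.8 * exp(-0.02 * 4)
m = 0.8 * exp(-0.0800)

0.7385 m


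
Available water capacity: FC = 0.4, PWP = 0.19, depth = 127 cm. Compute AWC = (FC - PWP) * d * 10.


AWC = (FC - PWP) * d * 10
AWC = (0.4 - 0.19) * 127 * 10
AWC = 0.2100 * 127 * 10

266.7000 mm


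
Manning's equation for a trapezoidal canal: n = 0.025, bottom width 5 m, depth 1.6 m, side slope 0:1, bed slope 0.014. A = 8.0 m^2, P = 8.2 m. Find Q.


R = A/P = 8.0/8.2 = 0.975610
Q = (1/0.025) * 8.0 * 0.975610^(2/3) * 0.014^0.5

37.2447 m^3/s


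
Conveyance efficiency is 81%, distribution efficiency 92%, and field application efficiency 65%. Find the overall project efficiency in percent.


Ec = 0.81, Eb = 0.92, Ea = 0.65
E = 0.81 * 0.92 * 0.65 * 100 = 48.4380%

48.4380 %


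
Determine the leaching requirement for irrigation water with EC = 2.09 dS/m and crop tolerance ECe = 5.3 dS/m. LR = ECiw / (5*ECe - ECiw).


LR = ECiw / (5*ECe - ECiw)
LR = 2.09 / (5*5.3 - 2.09)
LR = 2.09 / 24.4100

0.0856


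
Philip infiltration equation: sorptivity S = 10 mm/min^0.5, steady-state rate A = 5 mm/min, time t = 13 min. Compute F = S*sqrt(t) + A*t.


F = S*sqrt(t) + A*t
F = 10*sqrt(13) + 5*13
F = 10*3.605551 + 65

101.0555 mm


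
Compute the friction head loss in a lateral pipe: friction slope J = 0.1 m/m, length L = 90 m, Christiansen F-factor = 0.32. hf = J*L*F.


hf = J * L * F = 0.1 * 90 * 0.32 = 2.8800 m

2.8800 m


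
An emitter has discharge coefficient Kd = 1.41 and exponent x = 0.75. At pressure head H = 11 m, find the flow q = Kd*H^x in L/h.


q = Kd * H^x = 1.41 * 11^0.75 = 1.41 * 6.040105

8.5165 L/h


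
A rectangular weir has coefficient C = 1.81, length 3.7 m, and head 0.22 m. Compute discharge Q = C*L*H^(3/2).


Q = C * L * H^(3/2) = 1.81 * 3.7 * 0.22^1.5 = 1.81 * 3.7 * 0.103189

0.6911 m^3/s


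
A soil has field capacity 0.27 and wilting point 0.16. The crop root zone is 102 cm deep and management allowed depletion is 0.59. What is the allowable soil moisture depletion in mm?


SMD = (FC - PWP) * d * MAD * 10
SMD = (0.27 - 0.16) * 102 * 0.59 * 10
SMD = 0.1100 * 102 * 0.59 * 10

66.1980 mm


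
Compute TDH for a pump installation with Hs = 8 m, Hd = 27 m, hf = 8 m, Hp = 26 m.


TDH = Hs + Hd + hf + Hp = 8 + 27 + 8 + 26 = 69

69 m


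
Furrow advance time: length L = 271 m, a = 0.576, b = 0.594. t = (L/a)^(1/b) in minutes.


t = (L/a)^(1/b)
t = (271/0.576)^(1/0.594)
t = 470.486111^(1/0.594)

31567.2718 min


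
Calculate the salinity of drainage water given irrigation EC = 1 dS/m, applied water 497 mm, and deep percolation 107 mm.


EC_dw = EC_iw * D_iw / D_dw
EC_dw = 1 * 497 / 107
EC_dw = 497 / 107

4.6449 dS/m


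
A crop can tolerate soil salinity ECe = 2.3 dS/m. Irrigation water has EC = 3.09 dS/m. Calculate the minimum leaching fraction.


LR = ECiw / (5*ECe - ECiw)
LR = 3.09 / (5*2.3 - 3.09)
LR = 3.09 / 8.4100

0.3674


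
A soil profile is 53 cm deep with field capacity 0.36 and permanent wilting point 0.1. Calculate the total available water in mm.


AWC = (FC - PWP) * d * 10
AWC = (0.36 - 0.1) * 53 * 10
AWC = 0.2600 * 53 * 10

137.8000 mm


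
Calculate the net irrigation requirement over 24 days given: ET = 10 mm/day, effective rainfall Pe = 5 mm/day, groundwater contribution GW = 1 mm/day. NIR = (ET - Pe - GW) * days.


Daily deficit = ET - Pe - GW = 10 - 5 - 1 = 4 mm/day
NIR = 4 * 24 = 96 mm

96.0000 mm


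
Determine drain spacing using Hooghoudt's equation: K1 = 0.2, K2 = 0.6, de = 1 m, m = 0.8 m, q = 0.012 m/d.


S^2 = 8*K2*de*m/q + 4*K1*m^2/q
S^2 = 8*0.6*1*0.8/0.012 + 4*0.2*0.8^2/0.012
S = sqrt(362.6667)

19.0438 m


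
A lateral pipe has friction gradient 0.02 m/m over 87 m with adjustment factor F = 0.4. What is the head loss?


hf = J * L * F = 0.02 * 87 * 0.4 = 0.6960 m

0.6960 m


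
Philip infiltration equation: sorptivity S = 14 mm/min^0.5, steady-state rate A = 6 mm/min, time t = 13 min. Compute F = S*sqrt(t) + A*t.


F = S*sqrt(t) + A*t
F = 14*sqrt(13) + 6*13
F = 14*3.605551 + 78

128.4777 mm


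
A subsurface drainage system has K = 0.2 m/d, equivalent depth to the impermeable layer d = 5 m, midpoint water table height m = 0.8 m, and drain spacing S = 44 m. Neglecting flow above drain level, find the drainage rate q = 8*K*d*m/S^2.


q = 8*K*d*m/S^2
q = 8*0.2*5*0.8/44^2
q = 6.4000 / 1936

0.0033 m/d


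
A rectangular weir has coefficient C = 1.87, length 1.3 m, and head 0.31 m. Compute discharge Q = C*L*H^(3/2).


Q = C * L * H^(3/2) = 1.87 * 1.3 * 0.31^1.5 = 1.87 * 1.3 * 0.172601

0.4196 m^3/s


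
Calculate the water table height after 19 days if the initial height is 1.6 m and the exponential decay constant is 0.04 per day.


m = m0 * exp(-k*t)
m = 1.6 * exp(-0.04 * 19)
m = 1.6 * exp(-0.7600)

0.7483 m


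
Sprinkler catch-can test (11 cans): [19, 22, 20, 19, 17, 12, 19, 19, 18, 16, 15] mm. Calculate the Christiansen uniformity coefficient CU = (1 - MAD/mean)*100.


mean = 17.818182 mm
MAD = 2.049587 mm
CU = (1 - 2.049587/17.818182)*100

88.4972 %


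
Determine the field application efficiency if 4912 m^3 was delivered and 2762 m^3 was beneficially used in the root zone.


Ea = V_root / V_field * 100 = 2762 / 4912 * 100 = 56.2296%

56.2296 %


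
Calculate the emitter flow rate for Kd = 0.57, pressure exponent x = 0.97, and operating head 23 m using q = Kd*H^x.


q = Kd * H^x = 0.57 * 23^0.97 = 0.57 * 20.935146

11.9330 L/h


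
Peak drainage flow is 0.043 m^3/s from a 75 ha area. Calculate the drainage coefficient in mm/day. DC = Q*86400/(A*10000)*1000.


DC = Q * 86400 / (A * 10000) * 1000
DC = 0.043 * 86400 / (75 * 10000) * 1000
DC = 3715200.0000 / 750000

4.9536 mm/day


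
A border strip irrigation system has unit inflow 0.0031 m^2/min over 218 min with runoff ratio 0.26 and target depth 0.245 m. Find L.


L = q*t/((1+r)*Z)
L = 0.0031*218/((1+0.26)*0.245)
L = 0.6758/0.3087

2.1892 m


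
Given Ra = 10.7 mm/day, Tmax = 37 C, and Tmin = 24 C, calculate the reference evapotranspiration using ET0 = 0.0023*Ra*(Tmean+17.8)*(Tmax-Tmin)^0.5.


Tmean = (Tmax + Tmin)/2 = (37 + 24)/2 = 30.5
ET0 = 0.0023 * 10.7 * (30.5 + 17.8) * sqrt(37 - 24)
ET0 = 0.0023 * 10.7 * 48.3 * 3.605551

4.2858 mm/day


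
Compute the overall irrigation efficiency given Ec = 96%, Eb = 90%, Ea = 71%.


Ec = 0.96, Eb = 0.9, Ea = 0.71
E = 0.96 * 0.9 * 0.71 * 100 = 61.3440%

61.3440 %


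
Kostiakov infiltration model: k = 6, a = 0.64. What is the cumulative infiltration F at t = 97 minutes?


F = k * t^a = 6 * 97^0.64
F = 6 * 18.686756

112.1205 mm


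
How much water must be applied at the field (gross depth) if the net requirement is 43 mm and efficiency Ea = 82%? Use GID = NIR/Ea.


Ea = 82% = 0.82
GID = NIR / Ea = 43 / 0.82 = 52.4390 mm

52.4390 mm


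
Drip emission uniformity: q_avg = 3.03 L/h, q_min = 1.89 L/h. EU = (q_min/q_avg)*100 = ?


EU = (q_min/q_avg)*100 = (1.89/3.03)*100 = 62.3762%

62.3762 %


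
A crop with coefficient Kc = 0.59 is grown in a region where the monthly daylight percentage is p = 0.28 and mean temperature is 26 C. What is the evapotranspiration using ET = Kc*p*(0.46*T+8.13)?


ET = Kc * p * (0.46*T + 8.13)
ET = 0.59 * 0.28 * (0.46*26 + 8.13)
ET = 0.59 * 0.28 * 20.0900

3.3189 mm/day


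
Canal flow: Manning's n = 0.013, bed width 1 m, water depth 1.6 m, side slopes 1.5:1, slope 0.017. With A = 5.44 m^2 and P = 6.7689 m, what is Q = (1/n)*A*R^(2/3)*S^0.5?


R = A/P = 5.44/6.7689 = 0.803676
Q = (1/0.013) * 5.44 * 0.803676^(2/3) * 0.017^0.5

47.1629 m^3/s


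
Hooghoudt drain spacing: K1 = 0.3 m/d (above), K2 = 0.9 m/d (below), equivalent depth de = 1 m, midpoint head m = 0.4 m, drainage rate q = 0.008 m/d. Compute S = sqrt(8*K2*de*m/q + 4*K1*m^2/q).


S^2 = 8*K2*de*m/q + 4*K1*m^2/q
S^2 = 8*0.9*1*0.4/0.008 + 4*0.3*0.4^2/0.008
S = sqrt(384.0000)

19.5959 m


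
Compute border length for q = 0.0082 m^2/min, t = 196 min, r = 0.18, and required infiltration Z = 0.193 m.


L = q*t/((1+r)*Z)
L = 0.0082*196/((1+0.18)*0.193)
L = 1.6072/0.22774

7.0572 m


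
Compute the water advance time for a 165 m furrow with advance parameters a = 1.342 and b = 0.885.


t = (L/a)^(1/b)
t = (165/1.342)^(1/0.885)
t = 122.950820^(1/0.885)

229.7621 min


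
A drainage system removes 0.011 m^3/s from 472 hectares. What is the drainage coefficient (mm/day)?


DC = Q * 86400 / (A * 10000) * 1000
DC = 0.011 * 86400 / (472 * 10000) * 1000
DC = 950400.0000 / 4720000

0.2014 mm/day


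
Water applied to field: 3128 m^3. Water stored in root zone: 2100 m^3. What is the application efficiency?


Ea = V_root / V_field * 100 = 2100 / 3128 * 100 = 67.1355%

67.1355 %


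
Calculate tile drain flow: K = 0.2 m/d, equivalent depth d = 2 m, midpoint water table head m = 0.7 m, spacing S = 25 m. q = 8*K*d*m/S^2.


q = 8*K*d*m/S^2
q = 8*0.2*2*0.7/25^2
q = 2.2400 / 625

0.0036 m/d


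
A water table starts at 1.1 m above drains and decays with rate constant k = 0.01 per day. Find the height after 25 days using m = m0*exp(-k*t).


m = m0 * exp(-k*t)
m = 1.1 * exp(-0.01 * 25)
m = 1.1 * exp(-0.2500)

0.8567 m


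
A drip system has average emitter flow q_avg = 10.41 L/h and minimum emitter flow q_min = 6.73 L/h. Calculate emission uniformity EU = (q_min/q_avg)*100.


EU = (q_min/q_avg)*100 = (6.73/10.41)*100 = 64.6494%

64.6494 %


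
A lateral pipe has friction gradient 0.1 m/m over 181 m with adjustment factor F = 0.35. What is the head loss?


hf = J * L * F = 0.1 * 181 * 0.35 = 6.3350 m

6.3350 m


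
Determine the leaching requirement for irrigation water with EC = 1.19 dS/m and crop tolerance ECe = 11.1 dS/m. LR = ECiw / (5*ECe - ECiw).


LR = ECiw / (5*ECe - ECiw)
LR = 1.19 / (5*11.1 - 1.19)
LR = 1.19 / 54.3100

0.0219


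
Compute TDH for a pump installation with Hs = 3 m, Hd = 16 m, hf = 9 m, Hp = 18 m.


TDH = Hs + Hd + hf + Hp = 3 + 16 + 9 + 18 = 46

46 m


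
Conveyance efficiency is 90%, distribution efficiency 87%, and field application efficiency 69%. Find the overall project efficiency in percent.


Ec = 0.9, Eb = 0.87, Ea = 0.69
E = 0.9 * 0.87 * 0.69 * 100 = 54.0270%

54.0270 %


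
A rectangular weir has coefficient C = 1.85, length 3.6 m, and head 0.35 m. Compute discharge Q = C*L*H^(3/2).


Q = C * L * H^(3/2) = 1.85 * 3.6 * 0.35^1.5 = 1.85 * 3.6 * 0.207063

1.3790 m^3/s


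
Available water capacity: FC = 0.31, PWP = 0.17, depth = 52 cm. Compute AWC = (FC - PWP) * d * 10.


AWC = (FC - PWP) * d * 10
AWC = (0.31 - 0.17) * 52 * 10
AWC = 0.1400 * 52 * 10

72.8000 mm


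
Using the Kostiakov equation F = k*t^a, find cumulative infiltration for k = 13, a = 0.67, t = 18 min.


F = k * t^a = 13 * 18^0.67
F = 13 * 6.934778

90.1521 mm


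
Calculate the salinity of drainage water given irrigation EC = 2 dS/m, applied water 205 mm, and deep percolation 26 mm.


EC_dw = EC_iw * D_iw / D_dw
EC_dw = 2 * 205 / 26
EC_dw = 410 / 26

15.7692 dS/m


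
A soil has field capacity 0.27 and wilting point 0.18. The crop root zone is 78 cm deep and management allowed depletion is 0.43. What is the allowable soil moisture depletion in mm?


SMD = (FC - PWP) * d * MAD * 10
SMD = (0.27 - 0.18) * 78 * 0.43 * 10
SMD = 0.0900 * 78 * 0.43 * 10

30.1860 mm


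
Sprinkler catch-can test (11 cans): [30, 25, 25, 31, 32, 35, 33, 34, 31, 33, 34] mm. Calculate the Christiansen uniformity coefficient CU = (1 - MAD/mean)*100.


mean = 31.181818 mm
MAD = 2.528926 mm
CU = (1 - 2.528926/31.181818)*100

91.8897 %


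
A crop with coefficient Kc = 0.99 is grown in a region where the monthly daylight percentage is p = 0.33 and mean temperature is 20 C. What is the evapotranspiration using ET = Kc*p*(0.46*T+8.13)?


ET = Kc * p * (0.46*T + 8.13)
ET = 0.99 * 0.33 * (0.46*20 + 8.13)
ET = 0.99 * 0.33 * 17.3300

5.6617 mm/day


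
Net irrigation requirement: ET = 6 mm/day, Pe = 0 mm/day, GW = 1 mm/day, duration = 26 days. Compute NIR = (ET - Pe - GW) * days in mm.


Daily deficit = ET - Pe - GW = 6 - 0 - 1 = 5 mm/day
NIR = 5 * 26 = 130 mm

130.0000 mm


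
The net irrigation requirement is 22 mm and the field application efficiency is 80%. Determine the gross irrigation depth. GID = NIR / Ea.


Ea = 80% = 0.8
GID = NIR / Ea = 22 / 0.8 = 27.5000 mm

27.5000 mm


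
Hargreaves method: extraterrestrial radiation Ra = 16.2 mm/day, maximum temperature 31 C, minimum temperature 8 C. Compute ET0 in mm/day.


Tmean = (Tmax + Tmin)/2 = (31 + 8)/2 = 19.5
ET0 = 0.0023 * 16.2 * (19.5 + 17.8) * sqrt(31 - 8)
ET0 = 0.0023 * 16.2 * 37.3 * 4.795832

6.6652 mm/day


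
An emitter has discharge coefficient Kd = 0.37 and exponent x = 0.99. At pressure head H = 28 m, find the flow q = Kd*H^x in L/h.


q = Kd * H^x = 0.37 * 28^0.99 = 0.37 * 27.082357

10.0205 L/h


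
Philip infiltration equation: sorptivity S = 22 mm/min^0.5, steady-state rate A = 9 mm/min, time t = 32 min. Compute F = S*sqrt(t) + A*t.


F = S*sqrt(t) + A*t
F = 22*sqrt(32) + 9*32
F = 22*5.656854 + 288

412.4508 mm


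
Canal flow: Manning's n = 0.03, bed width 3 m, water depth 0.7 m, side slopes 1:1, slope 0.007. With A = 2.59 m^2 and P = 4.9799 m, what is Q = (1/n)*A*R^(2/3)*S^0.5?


R = A/P = 2.59/4.9799 = 0.520091
Q = (1/0.03) * 2.59 * 0.520091^(2/3) * 0.007^0.5

4.6714 m^3/s


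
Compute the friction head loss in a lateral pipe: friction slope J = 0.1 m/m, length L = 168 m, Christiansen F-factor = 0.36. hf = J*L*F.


hf = J * L * F = 0.1 * 168 * 0.36 = 6.0480 m

6.0480 m


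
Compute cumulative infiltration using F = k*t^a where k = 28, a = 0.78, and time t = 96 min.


F = k * t^a = 28 * 96^0.78
F = 28 * 35.169935

984.7582 mm


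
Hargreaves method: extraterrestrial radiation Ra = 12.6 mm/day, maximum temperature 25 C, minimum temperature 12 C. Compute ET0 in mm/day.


Tmean = (Tmax + Tmin)/2 = (25 + 12)/2 = 18.5
ET0 = 0.0023 * 12.6 * (18.5 + 17.8) * sqrt(25 - 12)
ET0 = 0.0023 * 12.6 * 36.3 * 3.605551

3.7929 mm/day


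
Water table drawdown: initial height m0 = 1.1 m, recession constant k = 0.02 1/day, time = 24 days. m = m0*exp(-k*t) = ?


m = m0 * exp(-k*t)
m = 1.1 * exp(-0.02 * 24)
m = 1.1 * exp(-0.4800)

0.6807 m


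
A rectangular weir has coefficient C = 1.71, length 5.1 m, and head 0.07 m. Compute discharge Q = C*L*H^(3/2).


Q = C * L * H^(3/2) = 1.71 * 5.1 * 0.07^1.5 = 1.71 * 5.1 * 0.018520

0.1615 m^3/s


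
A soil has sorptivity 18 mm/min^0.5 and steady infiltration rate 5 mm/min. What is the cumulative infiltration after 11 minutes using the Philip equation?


F = S*sqrt(t) + A*t
F = 18*sqrt(11) + 5*11
F = 18*3.316625 + 55

114.6993 mm


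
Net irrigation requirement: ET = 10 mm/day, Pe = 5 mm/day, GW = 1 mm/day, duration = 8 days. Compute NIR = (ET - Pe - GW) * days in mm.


Daily deficit = ET - Pe - GW = 10 - 5 - 1 = 4 mm/day
NIR = 4 * 8 = 32 mm

32.0000 mm


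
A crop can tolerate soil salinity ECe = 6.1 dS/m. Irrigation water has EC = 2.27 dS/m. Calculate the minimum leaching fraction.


LR = ECiw / (5*ECe - ECiw)
LR = 2.27 / (5*6.1 - 2.27)
LR = 2.27 / 28.2300

0.0804


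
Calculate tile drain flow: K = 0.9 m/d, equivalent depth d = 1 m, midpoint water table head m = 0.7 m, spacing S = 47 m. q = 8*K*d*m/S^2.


q = 8*K*d*m/S^2
q = 8*0.9*1*0.7/47^2
q = 5.0400 / 2209

0.0023 m/d


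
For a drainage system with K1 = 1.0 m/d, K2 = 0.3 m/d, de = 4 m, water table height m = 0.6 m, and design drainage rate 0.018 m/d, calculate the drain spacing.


S^2 = 8*K2*de*m/q + 4*K1*m^2/q
S^2 = 8*0.3*4*0.6/0.018 + 4*1.0*0.6^2/0.018
S = sqrt(400.0000)

20.0000 m


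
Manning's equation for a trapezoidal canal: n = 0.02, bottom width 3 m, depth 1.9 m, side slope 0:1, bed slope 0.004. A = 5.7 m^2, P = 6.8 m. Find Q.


R = A/P = 5.7/6.8 = 0.838235
Q = (1/0.02) * 5.7 * 0.838235^(2/3) * 0.004^0.5

16.0245 m^3/s


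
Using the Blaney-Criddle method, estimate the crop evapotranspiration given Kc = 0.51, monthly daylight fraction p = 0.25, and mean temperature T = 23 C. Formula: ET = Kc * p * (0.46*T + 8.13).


ET = Kc * p * (0.46*T + 8.13)
ET = 0.51 * 0.25 * (0.46*23 + 8.13)
ET = 0.51 * 0.25 * 18.7100

2.3855 mm/day


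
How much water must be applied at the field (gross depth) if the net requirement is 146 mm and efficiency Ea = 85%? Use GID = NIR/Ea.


Ea = 85% = 0.85
GID = NIR / Ea = 146 / 0.85 = 171.7647 mm

171.7647 mm


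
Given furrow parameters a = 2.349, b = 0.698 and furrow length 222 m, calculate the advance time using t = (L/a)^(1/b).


t = (L/a)^(1/b)
t = (222/2.349)^(1/0.698)
t = 94.508301^(1/0.698)

676.3729 min


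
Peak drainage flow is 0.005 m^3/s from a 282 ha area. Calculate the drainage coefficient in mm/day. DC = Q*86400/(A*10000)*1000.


DC = Q * 86400 / (A * 10000) * 1000
DC = 0.005 * 86400 / (282 * 10000) * 1000
DC = 432000.0000 / 2820000

0.1532 mm/day


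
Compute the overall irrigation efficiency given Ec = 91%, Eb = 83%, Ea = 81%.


Ec = 0.91, Eb = 0.83, Ea = 0.81
E = 0.91 * 0.83 * 0.81 * 100 = 61.1793%

61.1793 %


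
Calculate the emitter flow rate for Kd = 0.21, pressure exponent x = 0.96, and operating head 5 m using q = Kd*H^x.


q = Kd * H^x = 0.21 * 5^0.96 = 0.21 * 4.688255

0.9845 L/h


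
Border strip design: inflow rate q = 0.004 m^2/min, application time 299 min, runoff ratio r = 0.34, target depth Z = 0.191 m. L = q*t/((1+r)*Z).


L = q*t/((1+r)*Z)
L = 0.004*299/((1+0.34)*0.191)
L = 1.196/0.25594

4.6730 m


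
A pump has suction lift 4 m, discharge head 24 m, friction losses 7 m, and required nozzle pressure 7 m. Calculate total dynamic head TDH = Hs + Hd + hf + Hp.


TDH = Hs + Hd + hf + Hp = 4 + 24 + 7 + 7 = 42

42 m


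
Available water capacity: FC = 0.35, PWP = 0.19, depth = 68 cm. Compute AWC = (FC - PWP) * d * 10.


AWC = (FC - PWP) * d * 10
AWC = (0.35 - 0.19) * 68 * 10
AWC = 0.1600 * 68 * 10

108.8000 mm


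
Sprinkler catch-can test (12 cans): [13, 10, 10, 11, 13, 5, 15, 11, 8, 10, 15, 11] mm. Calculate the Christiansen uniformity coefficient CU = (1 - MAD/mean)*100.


mean = 11.000000 mm
MAD = 2.000000 mm
CU = (1 - 2.000000/11.000000)*100

81.8182 %


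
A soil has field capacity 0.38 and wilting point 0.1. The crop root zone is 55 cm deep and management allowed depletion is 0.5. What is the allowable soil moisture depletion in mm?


SMD = (FC - PWP) * d * MAD * 10
SMD = (0.38 - 0.1) * 55 * 0.5 * 10
SMD = 0.2800 * 55 * 0.5 * 10

77.0000 mm


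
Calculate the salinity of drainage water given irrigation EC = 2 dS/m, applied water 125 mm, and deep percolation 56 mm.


EC_dw = EC_iw * D_iw / D_dw
EC_dw = 2 * 125 / 56
EC_dw = 250 / 56

4.4643 dS/m


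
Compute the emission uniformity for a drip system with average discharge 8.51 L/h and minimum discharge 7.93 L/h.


EU = (q_min/q_avg)*100 = (7.93/8.51)*100 = 93.1845%

93.1845 %


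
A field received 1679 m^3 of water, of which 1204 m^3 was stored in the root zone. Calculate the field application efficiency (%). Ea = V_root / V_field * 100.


Ea = V_root / V_field * 100 = 1204 / 1679 * 100 = 71.7094%

71.7094 %


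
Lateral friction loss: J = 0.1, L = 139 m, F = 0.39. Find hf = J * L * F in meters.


hf = J * L * F = 0.1 * 139 * 0.39 = 5.4210 m

5.4210 m


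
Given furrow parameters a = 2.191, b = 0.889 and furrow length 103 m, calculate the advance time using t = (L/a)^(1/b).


t = (L/a)^(1/b)
t = (103/2.191)^(1/0.889)
t = 47.010497^(1/0.889)

76.0298 min


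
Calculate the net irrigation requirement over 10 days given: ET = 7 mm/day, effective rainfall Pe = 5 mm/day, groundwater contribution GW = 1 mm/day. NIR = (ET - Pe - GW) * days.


Daily deficit = ET - Pe - GW = 7 - 5 - 1 = 1 mm/day
NIR = 1 * 10 = 10 mm

10.0000 mm


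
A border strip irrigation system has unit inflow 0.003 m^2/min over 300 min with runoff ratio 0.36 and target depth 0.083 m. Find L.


L = q*t/((1+r)*Z)
L = 0.003*300/((1+0.36)*0.083)
L = 0.9/0.11288

7.9731 m


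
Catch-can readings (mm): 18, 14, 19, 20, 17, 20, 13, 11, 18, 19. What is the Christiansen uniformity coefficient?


mean = 16.900000 mm
MAD = 2.540000 mm
CU = (1 - 2.540000/16.900000)*100

84.9704 %


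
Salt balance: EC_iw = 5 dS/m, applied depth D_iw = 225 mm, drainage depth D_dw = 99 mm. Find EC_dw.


EC_dw = EC_iw * D_iw / D_dw
EC_dw = 5 * 225 / 99
EC_dw = 1125 / 99

11.3636 dS/m


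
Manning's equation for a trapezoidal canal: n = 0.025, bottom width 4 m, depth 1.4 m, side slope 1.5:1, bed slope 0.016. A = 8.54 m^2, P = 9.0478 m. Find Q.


R = A/P = 8.54/9.0478 = 0.943876
Q = (1/0.025) * 8.54 * 0.943876^(2/3) * 0.016^0.5

41.5771 m^3/s


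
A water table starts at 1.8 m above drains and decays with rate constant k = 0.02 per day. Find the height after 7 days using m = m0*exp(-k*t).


m = m0 * exp(-k*t)
m = 1.8 * exp(-0.02 * 7)
m = 1.8 * exp(-0.1400)

1.5648 m


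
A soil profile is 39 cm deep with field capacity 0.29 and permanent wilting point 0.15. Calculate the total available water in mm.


AWC = (FC - PWP) * d * 10
AWC = (0.29 - 0.15) * 39 * 10
AWC = 0.1400 * 39 * 10

54.6000 mm


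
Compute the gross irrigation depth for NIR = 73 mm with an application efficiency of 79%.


Ea = 79% = 0.79
GID = NIR / Ea = 73 / 0.79 = 92.4051 mm

92.4051 mm


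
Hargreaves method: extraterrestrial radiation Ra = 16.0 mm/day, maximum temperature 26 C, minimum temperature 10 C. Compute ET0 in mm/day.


Tmean = (Tmax + Tmin)/2 = (26 + 10)/2 = 18.0
ET0 = 0.0023 * 16.0 * (18.0 + 17.8) * sqrt(26 - 10)
ET0 = 0.0023 * 16.0 * 35.8 * 4.000000

5.2698 mm/day


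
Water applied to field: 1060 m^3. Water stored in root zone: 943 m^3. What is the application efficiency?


Ea = V_root / V_field * 100 = 943 / 1060 * 100 = 88.9623%

88.9623 %


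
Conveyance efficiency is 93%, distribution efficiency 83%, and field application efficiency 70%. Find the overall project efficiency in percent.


Ec = 0.93, Eb = 0.83, Ea = 0.7
E = 0.93 * 0.83 * 0.7 * 100 = 54.0330%

54.0330 %


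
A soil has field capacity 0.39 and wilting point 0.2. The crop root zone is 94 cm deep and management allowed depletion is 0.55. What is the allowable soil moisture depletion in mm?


SMD = (FC - PWP) * d * MAD * 10
SMD = (0.39 - 0.2) * 94 * 0.55 * 10
SMD = 0.1900 * 94 * 0.55 * 10

98.2300 mm


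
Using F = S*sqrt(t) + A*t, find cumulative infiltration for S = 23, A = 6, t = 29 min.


F = S*sqrt(t) + A*t
F = 23*sqrt(29) + 6*29
F = 23*5.385165 + 174

297.8588 mm


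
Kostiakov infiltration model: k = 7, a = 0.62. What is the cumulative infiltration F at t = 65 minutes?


F = k * t^a = 7 * 65^0.62
F = 7 * 13.304737

93.1332 mm


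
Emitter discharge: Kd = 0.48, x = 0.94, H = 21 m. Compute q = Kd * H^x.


q = Kd * H^x = 0.48 * 21^0.94 = 0.48 * 17.493880

8.3971 L/h


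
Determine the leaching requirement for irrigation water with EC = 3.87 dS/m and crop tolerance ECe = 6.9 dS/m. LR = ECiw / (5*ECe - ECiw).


LR = ECiw / (5*ECe - ECiw)
LR = 3.87 / (5*6.9 - 3.87)
LR = 3.87 / 30.6300

0.1263


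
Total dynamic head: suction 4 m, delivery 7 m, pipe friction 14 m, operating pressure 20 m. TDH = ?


TDH = Hs + Hd + hf + Hp = 4 + 7 + 14 + 20 = 45

45 m


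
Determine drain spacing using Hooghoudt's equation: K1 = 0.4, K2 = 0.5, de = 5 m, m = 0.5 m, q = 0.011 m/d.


S^2 = 8*K2*de*m/q + 4*K1*m^2/q
S^2 = 8*0.5*5*0.5/0.011 + 4*0.4*0.5^2/0.011
S = sqrt(945.4545)

30.7482 m


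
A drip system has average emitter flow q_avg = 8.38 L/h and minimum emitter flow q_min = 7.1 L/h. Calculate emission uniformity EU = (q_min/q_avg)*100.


EU = (q_min/q_avg)*100 = (7.1/8.38)*100 = 84.7255%

84.7255 %


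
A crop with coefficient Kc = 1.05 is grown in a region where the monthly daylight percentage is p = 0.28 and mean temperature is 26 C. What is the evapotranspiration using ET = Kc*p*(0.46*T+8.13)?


ET = Kc * p * (0.46*T + 8.13)
ET = 1.05 * 0.28 * (0.46*26 + 8.13)
ET = 1.05 * 0.28 * 20.0900

5.9065 mm/day


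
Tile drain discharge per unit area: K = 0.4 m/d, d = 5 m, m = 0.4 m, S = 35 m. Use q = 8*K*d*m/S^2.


q = 8*K*d*m/S^2
q = 8*0.4*5*0.4/35^2
q = 6.4000 / 1225

0.0052 m/d


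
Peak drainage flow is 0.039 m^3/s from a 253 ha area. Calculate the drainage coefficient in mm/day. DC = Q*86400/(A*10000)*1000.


DC = Q * 86400 / (A * 10000) * 1000
DC = 0.039 * 86400 / (253 * 10000) * 1000
DC = 3369600.0000 / 2530000

1.3319 mm/day


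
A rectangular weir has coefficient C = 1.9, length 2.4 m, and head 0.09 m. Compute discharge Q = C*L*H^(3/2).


Q = C * L * H^(3/2) = 1.9 * 2.4 * 0.09^1.5 = 1.9 * 2.4 * 0.027000

0.1231 m^3/s


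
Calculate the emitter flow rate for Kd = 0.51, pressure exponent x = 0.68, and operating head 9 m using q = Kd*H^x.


q = Kd * H^x = 0.51 * 9^0.68 = 0.51 * 4.455382

2.2722 L/h


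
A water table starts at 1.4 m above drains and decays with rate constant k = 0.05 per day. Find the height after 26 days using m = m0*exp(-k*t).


m = m0 * exp(-k*t)
m = 1.4 * exp(-0.05 * 26)
m = 1.4 * exp(-1.3000)

0.3815 m


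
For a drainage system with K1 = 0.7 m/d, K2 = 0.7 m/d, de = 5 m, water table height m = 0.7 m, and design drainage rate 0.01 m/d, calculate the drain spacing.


S^2 = 8*K2*de*m/q + 4*K1*m^2/q
S^2 = 8*0.7*5*0.7/0.01 + 4*0.7*0.7^2/0.01
S = sqrt(2097.2000)

45.7952 m


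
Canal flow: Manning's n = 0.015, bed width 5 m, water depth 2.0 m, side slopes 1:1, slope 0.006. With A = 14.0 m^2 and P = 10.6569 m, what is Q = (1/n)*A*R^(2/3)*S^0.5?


R = A/P = 14.0/10.6569 = 1.313703
Q = (1/0.015) * 14.0 * 1.313703^(2/3) * 0.006^0.5

86.7183 m^3/s


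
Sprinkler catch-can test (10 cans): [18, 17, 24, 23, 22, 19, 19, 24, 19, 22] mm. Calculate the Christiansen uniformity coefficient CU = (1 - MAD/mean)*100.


mean = 20.700000 mm
MAD = 2.300000 mm
CU = (1 - 2.300000/20.700000)*100

88.8889 %


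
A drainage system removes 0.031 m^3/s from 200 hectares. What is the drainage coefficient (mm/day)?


DC = Q * 86400 / (A * 10000) * 1000
DC = 0.031 * 86400 / (200 * 10000) * 1000
DC = 2678400.0000 / 2000000

1.3392 mm/day


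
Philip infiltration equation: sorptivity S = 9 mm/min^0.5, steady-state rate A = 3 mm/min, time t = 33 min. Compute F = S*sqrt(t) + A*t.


F = S*sqrt(t) + A*t
F = 9*sqrt(33) + 3*33
F = 9*5.744563 + 99

150.7011 mm


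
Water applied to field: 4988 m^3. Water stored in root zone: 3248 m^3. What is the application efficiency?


Ea = V_root / V_field * 100 = 3248 / 4988 * 100 = 65.1163%

65.1163 %


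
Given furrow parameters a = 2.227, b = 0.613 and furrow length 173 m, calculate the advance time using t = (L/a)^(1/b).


t = (L/a)^(1/b)
t = (173/2.227)^(1/0.613)
t = 77.682982^(1/0.613)

1212.6320 min


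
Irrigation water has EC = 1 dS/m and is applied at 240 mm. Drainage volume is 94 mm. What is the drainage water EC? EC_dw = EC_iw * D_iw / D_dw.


EC_dw = EC_iw * D_iw / D_dw
EC_dw = 1 * 240 / 94
EC_dw = 240 / 94

2.5532 dS/m


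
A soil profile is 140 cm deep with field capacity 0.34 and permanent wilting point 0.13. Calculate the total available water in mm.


AWC = (FC - PWP) * d * 10
AWC = (0.34 - 0.13) * 140 * 10
AWC = 0.2100 * 140 * 10

294.0000 mm


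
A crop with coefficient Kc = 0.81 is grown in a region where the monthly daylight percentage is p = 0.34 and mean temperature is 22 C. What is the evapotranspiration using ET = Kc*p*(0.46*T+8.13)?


ET = Kc * p * (0.46*T + 8.13)
ET = 0.81 * 0.34 * (0.46*22 + 8.13)
ET = 0.81 * 0.34 * 18.2500

5.0261 mm/day


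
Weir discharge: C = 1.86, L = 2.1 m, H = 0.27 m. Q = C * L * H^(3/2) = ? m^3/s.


Q = C * L * H^(3/2) = 1.86 * 2.1 * 0.27^1.5 = 1.86 * 2.1 * 0.140296

0.5480 m^3/s


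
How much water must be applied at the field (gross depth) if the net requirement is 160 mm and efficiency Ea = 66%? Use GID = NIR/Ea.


Ea = 66% = 0.66
GID = NIR / Ea = 160 / 0.66 = 242.4242 mm

242.4242 mm


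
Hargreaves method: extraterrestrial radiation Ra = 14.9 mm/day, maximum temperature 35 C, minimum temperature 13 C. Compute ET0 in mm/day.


Tmean = (Tmax + Tmin)/2 = (35 + 13)/2 = 24.0
ET0 = 0.0023 * 14.9 * (24.0 + 17.8) * sqrt(35 - 13)
ET0 = 0.0023 * 14.9 * 41.8 * 4.690416

6.7190 mm/day


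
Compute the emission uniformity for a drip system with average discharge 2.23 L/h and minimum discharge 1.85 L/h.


EU = (q_min/q_avg)*100 = (1.85/2.23)*100 = 82.9596%

82.9596 %


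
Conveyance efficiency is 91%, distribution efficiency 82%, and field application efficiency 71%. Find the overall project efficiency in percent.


Ec = 0.91, Eb = 0.82, Ea = 0.71
E = 0.91 * 0.82 * 0.71 * 100 = 52.9802%

52.9802 %


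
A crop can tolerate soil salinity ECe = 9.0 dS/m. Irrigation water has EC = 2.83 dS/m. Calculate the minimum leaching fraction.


LR = ECiw / (5*ECe - ECiw)
LR = 2.83 / (5*9.0 - 2.83)
LR = 2.83 / 42.1700

0.0671


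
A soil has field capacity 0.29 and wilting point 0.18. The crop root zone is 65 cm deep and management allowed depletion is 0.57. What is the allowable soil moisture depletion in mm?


SMD = (FC - PWP) * d * MAD * 10
SMD = (0.29 - 0.18) * 65 * 0.57 * 10
SMD = 0.1100 * 65 * 0.57 * 10

40.7550 mm


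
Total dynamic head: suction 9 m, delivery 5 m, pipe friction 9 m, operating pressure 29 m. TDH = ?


TDH = Hs + Hd + hf + Hp = 9 + 5 + 9 + 29 = 52

52 m


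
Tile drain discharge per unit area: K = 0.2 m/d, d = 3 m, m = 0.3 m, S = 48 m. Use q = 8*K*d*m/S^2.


q = 8*K*d*m/S^2
q = 8*0.2*3*0.3/48^2
q = 1.4400 / 2304

6.2500e-04 m/d


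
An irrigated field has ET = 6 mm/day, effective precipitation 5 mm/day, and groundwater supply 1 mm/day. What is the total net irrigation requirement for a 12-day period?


Daily deficit = ET - Pe - GW = 6 - 5 - 1 = 0 mm/day
NIR = 0 * 12 = 0 mm

0 mm


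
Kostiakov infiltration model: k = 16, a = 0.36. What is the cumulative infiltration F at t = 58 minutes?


F = k * t^a = 16 * 58^0.36
F = 16 * 4.313542

69.0167 mm


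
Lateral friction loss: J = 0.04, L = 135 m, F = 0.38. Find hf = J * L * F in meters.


hf = J * L * F = 0.04 * 135 * 0.38 = 2.0520 m

2.0520 m


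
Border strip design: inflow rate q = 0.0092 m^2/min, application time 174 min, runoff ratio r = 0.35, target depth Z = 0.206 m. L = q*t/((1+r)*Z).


L = q*t/((1+r)*Z)
L = 0.0092*174/((1+0.35)*0.206)
L = 1.6008/0.2781

5.7562 m


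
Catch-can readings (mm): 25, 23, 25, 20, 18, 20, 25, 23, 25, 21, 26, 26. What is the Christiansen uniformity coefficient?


mean = 23.083333 mm
MAD = 2.250000 mm
CU = (1 - 2.250000/23.083333)*100

90.2527 %


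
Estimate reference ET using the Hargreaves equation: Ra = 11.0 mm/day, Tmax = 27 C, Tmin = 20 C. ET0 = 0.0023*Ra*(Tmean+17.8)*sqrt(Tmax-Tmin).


Tmean = (Tmax + Tmin)/2 = (27 + 20)/2 = 23.5
ET0 = 0.0023 * 11.0 * (23.5 + 17.8) * sqrt(27 - 20)
ET0 = 0.0023 * 11.0 * 41.3 * 2.645751

2.7645 mm/day


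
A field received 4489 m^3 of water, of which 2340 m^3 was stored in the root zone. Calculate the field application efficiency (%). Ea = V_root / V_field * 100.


Ea = V_root / V_field * 100 = 2340 / 4489 * 100 = 52.1274%

52.1274 %


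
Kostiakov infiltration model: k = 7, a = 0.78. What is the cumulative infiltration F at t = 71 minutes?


F = k * t^a = 7 * 71^0.78
F = 7 * 27.795949

194.5716 mm


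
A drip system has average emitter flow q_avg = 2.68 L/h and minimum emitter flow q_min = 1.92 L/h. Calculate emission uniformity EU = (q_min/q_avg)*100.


EU = (q_min/q_avg)*100 = (1.92/2.68)*100 = 71.6418%

71.6418 %
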